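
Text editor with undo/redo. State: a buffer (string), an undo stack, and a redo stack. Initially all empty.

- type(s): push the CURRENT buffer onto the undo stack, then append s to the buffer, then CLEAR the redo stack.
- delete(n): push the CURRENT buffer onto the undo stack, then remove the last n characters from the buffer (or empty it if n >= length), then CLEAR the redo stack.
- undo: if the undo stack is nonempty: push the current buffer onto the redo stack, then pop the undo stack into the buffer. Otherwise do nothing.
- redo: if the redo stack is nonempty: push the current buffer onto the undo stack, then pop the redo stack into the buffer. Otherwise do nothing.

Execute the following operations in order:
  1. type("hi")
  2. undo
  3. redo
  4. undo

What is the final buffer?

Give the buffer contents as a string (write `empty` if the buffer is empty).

Answer: empty

Derivation:
After op 1 (type): buf='hi' undo_depth=1 redo_depth=0
After op 2 (undo): buf='(empty)' undo_depth=0 redo_depth=1
After op 3 (redo): buf='hi' undo_depth=1 redo_depth=0
After op 4 (undo): buf='(empty)' undo_depth=0 redo_depth=1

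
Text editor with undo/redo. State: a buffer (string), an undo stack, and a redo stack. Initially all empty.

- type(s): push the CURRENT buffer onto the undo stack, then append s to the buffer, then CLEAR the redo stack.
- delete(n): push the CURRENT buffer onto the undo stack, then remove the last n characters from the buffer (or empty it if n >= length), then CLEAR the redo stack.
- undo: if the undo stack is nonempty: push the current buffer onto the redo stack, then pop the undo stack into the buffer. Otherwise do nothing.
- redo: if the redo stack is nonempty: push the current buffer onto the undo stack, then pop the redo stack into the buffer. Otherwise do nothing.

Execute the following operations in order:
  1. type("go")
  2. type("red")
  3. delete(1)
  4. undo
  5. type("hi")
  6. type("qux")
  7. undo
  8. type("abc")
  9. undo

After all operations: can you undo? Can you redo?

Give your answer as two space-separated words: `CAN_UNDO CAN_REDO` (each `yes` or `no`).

After op 1 (type): buf='go' undo_depth=1 redo_depth=0
After op 2 (type): buf='gored' undo_depth=2 redo_depth=0
After op 3 (delete): buf='gore' undo_depth=3 redo_depth=0
After op 4 (undo): buf='gored' undo_depth=2 redo_depth=1
After op 5 (type): buf='goredhi' undo_depth=3 redo_depth=0
After op 6 (type): buf='goredhiqux' undo_depth=4 redo_depth=0
After op 7 (undo): buf='goredhi' undo_depth=3 redo_depth=1
After op 8 (type): buf='goredhiabc' undo_depth=4 redo_depth=0
After op 9 (undo): buf='goredhi' undo_depth=3 redo_depth=1

Answer: yes yes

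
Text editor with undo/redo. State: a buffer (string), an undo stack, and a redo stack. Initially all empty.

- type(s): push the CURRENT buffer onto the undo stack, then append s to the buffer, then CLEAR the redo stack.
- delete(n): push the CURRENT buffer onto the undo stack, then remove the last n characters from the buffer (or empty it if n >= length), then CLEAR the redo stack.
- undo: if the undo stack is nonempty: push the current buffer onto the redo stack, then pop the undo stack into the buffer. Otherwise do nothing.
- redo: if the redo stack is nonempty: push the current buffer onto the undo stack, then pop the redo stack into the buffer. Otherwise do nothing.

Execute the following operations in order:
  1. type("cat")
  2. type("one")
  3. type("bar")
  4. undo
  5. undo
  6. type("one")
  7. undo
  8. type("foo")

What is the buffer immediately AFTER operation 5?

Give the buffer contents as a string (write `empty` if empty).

Answer: cat

Derivation:
After op 1 (type): buf='cat' undo_depth=1 redo_depth=0
After op 2 (type): buf='catone' undo_depth=2 redo_depth=0
After op 3 (type): buf='catonebar' undo_depth=3 redo_depth=0
After op 4 (undo): buf='catone' undo_depth=2 redo_depth=1
After op 5 (undo): buf='cat' undo_depth=1 redo_depth=2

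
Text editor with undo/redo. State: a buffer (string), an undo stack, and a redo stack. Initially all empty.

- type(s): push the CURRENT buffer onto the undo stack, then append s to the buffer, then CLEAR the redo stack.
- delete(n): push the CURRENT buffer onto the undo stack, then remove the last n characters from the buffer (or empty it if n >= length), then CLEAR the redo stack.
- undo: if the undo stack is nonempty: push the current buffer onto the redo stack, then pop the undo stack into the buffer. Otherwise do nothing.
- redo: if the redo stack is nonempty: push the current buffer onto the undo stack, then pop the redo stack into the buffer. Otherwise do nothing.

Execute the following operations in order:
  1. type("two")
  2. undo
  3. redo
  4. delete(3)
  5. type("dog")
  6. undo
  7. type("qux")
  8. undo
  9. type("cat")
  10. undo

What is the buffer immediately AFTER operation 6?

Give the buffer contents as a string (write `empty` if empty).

After op 1 (type): buf='two' undo_depth=1 redo_depth=0
After op 2 (undo): buf='(empty)' undo_depth=0 redo_depth=1
After op 3 (redo): buf='two' undo_depth=1 redo_depth=0
After op 4 (delete): buf='(empty)' undo_depth=2 redo_depth=0
After op 5 (type): buf='dog' undo_depth=3 redo_depth=0
After op 6 (undo): buf='(empty)' undo_depth=2 redo_depth=1

Answer: empty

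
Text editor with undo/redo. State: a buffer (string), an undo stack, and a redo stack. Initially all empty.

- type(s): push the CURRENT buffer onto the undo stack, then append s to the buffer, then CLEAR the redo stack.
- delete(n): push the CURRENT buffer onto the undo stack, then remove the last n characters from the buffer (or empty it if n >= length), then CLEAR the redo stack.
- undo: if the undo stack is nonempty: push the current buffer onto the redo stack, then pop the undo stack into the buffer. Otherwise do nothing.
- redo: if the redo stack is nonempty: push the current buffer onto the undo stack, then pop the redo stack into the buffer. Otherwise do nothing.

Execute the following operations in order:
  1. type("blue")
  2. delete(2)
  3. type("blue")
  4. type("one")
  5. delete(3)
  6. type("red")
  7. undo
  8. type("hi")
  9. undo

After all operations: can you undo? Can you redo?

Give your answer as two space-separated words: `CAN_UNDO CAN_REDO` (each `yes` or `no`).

After op 1 (type): buf='blue' undo_depth=1 redo_depth=0
After op 2 (delete): buf='bl' undo_depth=2 redo_depth=0
After op 3 (type): buf='blblue' undo_depth=3 redo_depth=0
After op 4 (type): buf='blblueone' undo_depth=4 redo_depth=0
After op 5 (delete): buf='blblue' undo_depth=5 redo_depth=0
After op 6 (type): buf='blbluered' undo_depth=6 redo_depth=0
After op 7 (undo): buf='blblue' undo_depth=5 redo_depth=1
After op 8 (type): buf='blbluehi' undo_depth=6 redo_depth=0
After op 9 (undo): buf='blblue' undo_depth=5 redo_depth=1

Answer: yes yes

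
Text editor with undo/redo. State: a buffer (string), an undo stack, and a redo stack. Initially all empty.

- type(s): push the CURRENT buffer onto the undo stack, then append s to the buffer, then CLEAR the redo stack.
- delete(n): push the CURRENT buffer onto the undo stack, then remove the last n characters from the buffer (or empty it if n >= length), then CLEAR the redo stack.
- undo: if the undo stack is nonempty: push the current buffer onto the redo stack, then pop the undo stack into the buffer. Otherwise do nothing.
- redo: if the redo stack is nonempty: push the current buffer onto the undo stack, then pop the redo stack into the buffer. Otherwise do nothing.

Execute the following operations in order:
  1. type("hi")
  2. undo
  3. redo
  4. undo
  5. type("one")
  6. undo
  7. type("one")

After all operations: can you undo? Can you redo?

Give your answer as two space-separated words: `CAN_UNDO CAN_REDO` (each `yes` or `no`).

After op 1 (type): buf='hi' undo_depth=1 redo_depth=0
After op 2 (undo): buf='(empty)' undo_depth=0 redo_depth=1
After op 3 (redo): buf='hi' undo_depth=1 redo_depth=0
After op 4 (undo): buf='(empty)' undo_depth=0 redo_depth=1
After op 5 (type): buf='one' undo_depth=1 redo_depth=0
After op 6 (undo): buf='(empty)' undo_depth=0 redo_depth=1
After op 7 (type): buf='one' undo_depth=1 redo_depth=0

Answer: yes no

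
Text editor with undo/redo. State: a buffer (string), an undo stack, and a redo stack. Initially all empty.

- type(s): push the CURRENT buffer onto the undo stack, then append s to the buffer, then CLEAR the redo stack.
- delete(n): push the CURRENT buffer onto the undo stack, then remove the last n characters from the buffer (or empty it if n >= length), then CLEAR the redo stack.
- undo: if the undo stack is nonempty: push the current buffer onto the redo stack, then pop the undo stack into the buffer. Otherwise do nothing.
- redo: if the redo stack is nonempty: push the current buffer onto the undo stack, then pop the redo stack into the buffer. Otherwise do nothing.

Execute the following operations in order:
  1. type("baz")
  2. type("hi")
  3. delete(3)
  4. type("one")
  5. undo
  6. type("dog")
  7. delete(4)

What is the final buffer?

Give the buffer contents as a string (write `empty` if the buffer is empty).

Answer: b

Derivation:
After op 1 (type): buf='baz' undo_depth=1 redo_depth=0
After op 2 (type): buf='bazhi' undo_depth=2 redo_depth=0
After op 3 (delete): buf='ba' undo_depth=3 redo_depth=0
After op 4 (type): buf='baone' undo_depth=4 redo_depth=0
After op 5 (undo): buf='ba' undo_depth=3 redo_depth=1
After op 6 (type): buf='badog' undo_depth=4 redo_depth=0
After op 7 (delete): buf='b' undo_depth=5 redo_depth=0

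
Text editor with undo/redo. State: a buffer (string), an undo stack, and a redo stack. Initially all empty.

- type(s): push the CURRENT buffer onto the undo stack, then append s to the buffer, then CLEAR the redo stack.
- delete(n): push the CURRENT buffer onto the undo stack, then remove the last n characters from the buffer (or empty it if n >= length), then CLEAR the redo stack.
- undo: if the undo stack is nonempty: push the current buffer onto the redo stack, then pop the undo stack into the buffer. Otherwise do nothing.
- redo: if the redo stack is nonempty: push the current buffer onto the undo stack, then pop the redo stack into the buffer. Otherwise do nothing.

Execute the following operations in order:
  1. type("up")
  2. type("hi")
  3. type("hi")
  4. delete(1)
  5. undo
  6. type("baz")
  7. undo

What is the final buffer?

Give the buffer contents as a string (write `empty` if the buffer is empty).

Answer: uphihi

Derivation:
After op 1 (type): buf='up' undo_depth=1 redo_depth=0
After op 2 (type): buf='uphi' undo_depth=2 redo_depth=0
After op 3 (type): buf='uphihi' undo_depth=3 redo_depth=0
After op 4 (delete): buf='uphih' undo_depth=4 redo_depth=0
After op 5 (undo): buf='uphihi' undo_depth=3 redo_depth=1
After op 6 (type): buf='uphihibaz' undo_depth=4 redo_depth=0
After op 7 (undo): buf='uphihi' undo_depth=3 redo_depth=1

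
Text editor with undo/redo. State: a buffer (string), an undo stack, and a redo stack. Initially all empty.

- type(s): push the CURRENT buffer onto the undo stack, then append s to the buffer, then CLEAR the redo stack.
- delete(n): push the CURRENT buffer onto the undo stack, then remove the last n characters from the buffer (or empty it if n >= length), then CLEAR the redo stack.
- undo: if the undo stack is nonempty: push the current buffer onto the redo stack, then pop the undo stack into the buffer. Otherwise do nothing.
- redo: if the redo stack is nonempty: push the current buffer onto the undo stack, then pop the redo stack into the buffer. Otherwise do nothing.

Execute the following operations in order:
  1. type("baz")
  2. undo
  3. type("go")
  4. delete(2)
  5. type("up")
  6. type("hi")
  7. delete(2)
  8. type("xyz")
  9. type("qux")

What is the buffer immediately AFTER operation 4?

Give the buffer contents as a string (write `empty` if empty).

Answer: empty

Derivation:
After op 1 (type): buf='baz' undo_depth=1 redo_depth=0
After op 2 (undo): buf='(empty)' undo_depth=0 redo_depth=1
After op 3 (type): buf='go' undo_depth=1 redo_depth=0
After op 4 (delete): buf='(empty)' undo_depth=2 redo_depth=0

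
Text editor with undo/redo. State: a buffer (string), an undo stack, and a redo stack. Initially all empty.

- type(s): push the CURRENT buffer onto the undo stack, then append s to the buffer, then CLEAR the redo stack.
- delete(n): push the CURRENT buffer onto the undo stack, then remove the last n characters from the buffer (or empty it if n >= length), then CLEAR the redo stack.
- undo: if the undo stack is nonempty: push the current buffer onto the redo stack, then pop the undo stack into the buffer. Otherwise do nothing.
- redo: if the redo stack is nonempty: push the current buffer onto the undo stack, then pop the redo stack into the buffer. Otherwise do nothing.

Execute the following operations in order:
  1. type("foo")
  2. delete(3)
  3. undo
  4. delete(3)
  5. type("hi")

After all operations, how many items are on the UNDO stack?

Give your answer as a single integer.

Answer: 3

Derivation:
After op 1 (type): buf='foo' undo_depth=1 redo_depth=0
After op 2 (delete): buf='(empty)' undo_depth=2 redo_depth=0
After op 3 (undo): buf='foo' undo_depth=1 redo_depth=1
After op 4 (delete): buf='(empty)' undo_depth=2 redo_depth=0
After op 5 (type): buf='hi' undo_depth=3 redo_depth=0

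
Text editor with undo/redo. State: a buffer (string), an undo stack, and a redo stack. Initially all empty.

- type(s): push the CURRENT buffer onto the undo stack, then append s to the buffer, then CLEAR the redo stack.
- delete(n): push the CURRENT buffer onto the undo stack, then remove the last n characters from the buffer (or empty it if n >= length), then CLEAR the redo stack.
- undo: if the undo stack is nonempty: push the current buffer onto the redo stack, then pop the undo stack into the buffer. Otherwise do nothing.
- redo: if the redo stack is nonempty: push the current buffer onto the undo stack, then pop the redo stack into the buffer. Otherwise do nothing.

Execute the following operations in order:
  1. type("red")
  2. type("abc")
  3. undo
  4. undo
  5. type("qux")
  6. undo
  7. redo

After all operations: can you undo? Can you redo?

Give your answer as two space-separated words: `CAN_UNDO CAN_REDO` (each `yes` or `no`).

After op 1 (type): buf='red' undo_depth=1 redo_depth=0
After op 2 (type): buf='redabc' undo_depth=2 redo_depth=0
After op 3 (undo): buf='red' undo_depth=1 redo_depth=1
After op 4 (undo): buf='(empty)' undo_depth=0 redo_depth=2
After op 5 (type): buf='qux' undo_depth=1 redo_depth=0
After op 6 (undo): buf='(empty)' undo_depth=0 redo_depth=1
After op 7 (redo): buf='qux' undo_depth=1 redo_depth=0

Answer: yes no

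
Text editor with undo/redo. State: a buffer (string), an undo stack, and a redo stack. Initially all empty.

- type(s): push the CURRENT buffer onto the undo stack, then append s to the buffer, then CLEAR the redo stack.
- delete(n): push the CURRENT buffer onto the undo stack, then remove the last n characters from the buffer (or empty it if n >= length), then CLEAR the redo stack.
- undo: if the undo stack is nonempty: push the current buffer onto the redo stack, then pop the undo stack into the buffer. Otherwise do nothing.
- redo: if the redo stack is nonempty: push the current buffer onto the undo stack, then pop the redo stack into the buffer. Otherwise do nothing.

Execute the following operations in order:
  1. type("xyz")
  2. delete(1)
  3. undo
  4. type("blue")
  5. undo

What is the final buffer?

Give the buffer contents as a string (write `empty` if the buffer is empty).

After op 1 (type): buf='xyz' undo_depth=1 redo_depth=0
After op 2 (delete): buf='xy' undo_depth=2 redo_depth=0
After op 3 (undo): buf='xyz' undo_depth=1 redo_depth=1
After op 4 (type): buf='xyzblue' undo_depth=2 redo_depth=0
After op 5 (undo): buf='xyz' undo_depth=1 redo_depth=1

Answer: xyz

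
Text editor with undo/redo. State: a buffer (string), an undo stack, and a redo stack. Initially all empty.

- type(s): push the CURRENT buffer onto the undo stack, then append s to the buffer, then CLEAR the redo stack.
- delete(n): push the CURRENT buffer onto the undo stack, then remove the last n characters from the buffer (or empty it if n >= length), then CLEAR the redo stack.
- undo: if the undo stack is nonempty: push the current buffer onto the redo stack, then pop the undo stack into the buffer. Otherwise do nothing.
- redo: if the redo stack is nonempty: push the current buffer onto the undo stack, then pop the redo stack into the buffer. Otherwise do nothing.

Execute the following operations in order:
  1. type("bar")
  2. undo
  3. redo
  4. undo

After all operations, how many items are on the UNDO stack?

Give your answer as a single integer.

After op 1 (type): buf='bar' undo_depth=1 redo_depth=0
After op 2 (undo): buf='(empty)' undo_depth=0 redo_depth=1
After op 3 (redo): buf='bar' undo_depth=1 redo_depth=0
After op 4 (undo): buf='(empty)' undo_depth=0 redo_depth=1

Answer: 0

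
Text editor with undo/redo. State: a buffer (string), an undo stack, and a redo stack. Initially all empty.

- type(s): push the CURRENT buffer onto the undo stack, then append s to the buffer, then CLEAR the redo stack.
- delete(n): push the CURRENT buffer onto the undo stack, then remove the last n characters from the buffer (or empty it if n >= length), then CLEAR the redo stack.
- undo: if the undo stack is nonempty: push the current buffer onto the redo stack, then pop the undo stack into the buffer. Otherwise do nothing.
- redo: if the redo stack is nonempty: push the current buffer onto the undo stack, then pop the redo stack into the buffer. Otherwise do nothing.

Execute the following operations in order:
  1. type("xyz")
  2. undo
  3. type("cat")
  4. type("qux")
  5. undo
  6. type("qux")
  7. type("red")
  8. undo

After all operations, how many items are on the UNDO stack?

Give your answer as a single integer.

After op 1 (type): buf='xyz' undo_depth=1 redo_depth=0
After op 2 (undo): buf='(empty)' undo_depth=0 redo_depth=1
After op 3 (type): buf='cat' undo_depth=1 redo_depth=0
After op 4 (type): buf='catqux' undo_depth=2 redo_depth=0
After op 5 (undo): buf='cat' undo_depth=1 redo_depth=1
After op 6 (type): buf='catqux' undo_depth=2 redo_depth=0
After op 7 (type): buf='catquxred' undo_depth=3 redo_depth=0
After op 8 (undo): buf='catqux' undo_depth=2 redo_depth=1

Answer: 2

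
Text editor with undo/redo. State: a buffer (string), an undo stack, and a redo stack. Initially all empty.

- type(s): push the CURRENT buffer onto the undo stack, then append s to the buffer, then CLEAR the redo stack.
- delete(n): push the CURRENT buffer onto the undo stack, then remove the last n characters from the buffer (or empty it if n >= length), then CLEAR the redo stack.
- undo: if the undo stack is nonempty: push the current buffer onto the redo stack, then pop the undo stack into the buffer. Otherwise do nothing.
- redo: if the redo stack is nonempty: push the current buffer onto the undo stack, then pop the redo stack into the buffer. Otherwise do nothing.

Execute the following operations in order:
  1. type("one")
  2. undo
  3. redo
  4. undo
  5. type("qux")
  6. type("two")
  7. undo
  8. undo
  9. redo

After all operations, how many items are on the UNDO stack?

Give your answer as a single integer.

Answer: 1

Derivation:
After op 1 (type): buf='one' undo_depth=1 redo_depth=0
After op 2 (undo): buf='(empty)' undo_depth=0 redo_depth=1
After op 3 (redo): buf='one' undo_depth=1 redo_depth=0
After op 4 (undo): buf='(empty)' undo_depth=0 redo_depth=1
After op 5 (type): buf='qux' undo_depth=1 redo_depth=0
After op 6 (type): buf='quxtwo' undo_depth=2 redo_depth=0
After op 7 (undo): buf='qux' undo_depth=1 redo_depth=1
After op 8 (undo): buf='(empty)' undo_depth=0 redo_depth=2
After op 9 (redo): buf='qux' undo_depth=1 redo_depth=1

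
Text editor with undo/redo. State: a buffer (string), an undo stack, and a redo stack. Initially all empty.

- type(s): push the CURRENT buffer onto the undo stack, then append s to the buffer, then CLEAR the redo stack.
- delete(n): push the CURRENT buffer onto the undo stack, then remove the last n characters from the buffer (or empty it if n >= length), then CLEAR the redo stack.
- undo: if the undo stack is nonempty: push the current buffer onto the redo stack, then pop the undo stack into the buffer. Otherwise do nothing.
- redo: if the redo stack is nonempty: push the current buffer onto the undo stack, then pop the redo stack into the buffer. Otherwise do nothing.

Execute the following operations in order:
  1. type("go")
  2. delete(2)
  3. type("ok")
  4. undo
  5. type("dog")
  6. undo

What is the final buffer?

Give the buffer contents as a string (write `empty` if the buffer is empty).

After op 1 (type): buf='go' undo_depth=1 redo_depth=0
After op 2 (delete): buf='(empty)' undo_depth=2 redo_depth=0
After op 3 (type): buf='ok' undo_depth=3 redo_depth=0
After op 4 (undo): buf='(empty)' undo_depth=2 redo_depth=1
After op 5 (type): buf='dog' undo_depth=3 redo_depth=0
After op 6 (undo): buf='(empty)' undo_depth=2 redo_depth=1

Answer: empty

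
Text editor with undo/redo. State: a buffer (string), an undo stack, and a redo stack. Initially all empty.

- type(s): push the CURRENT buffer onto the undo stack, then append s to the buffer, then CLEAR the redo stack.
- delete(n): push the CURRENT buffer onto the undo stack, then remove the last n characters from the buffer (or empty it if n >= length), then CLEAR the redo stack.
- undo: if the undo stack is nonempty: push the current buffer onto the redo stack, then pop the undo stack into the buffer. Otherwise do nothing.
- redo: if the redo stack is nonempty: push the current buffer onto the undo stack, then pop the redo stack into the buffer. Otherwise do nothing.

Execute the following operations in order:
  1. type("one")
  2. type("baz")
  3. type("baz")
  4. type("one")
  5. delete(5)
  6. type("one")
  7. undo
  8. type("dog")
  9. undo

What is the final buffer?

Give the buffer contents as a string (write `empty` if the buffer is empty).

Answer: onebazb

Derivation:
After op 1 (type): buf='one' undo_depth=1 redo_depth=0
After op 2 (type): buf='onebaz' undo_depth=2 redo_depth=0
After op 3 (type): buf='onebazbaz' undo_depth=3 redo_depth=0
After op 4 (type): buf='onebazbazone' undo_depth=4 redo_depth=0
After op 5 (delete): buf='onebazb' undo_depth=5 redo_depth=0
After op 6 (type): buf='onebazbone' undo_depth=6 redo_depth=0
After op 7 (undo): buf='onebazb' undo_depth=5 redo_depth=1
After op 8 (type): buf='onebazbdog' undo_depth=6 redo_depth=0
After op 9 (undo): buf='onebazb' undo_depth=5 redo_depth=1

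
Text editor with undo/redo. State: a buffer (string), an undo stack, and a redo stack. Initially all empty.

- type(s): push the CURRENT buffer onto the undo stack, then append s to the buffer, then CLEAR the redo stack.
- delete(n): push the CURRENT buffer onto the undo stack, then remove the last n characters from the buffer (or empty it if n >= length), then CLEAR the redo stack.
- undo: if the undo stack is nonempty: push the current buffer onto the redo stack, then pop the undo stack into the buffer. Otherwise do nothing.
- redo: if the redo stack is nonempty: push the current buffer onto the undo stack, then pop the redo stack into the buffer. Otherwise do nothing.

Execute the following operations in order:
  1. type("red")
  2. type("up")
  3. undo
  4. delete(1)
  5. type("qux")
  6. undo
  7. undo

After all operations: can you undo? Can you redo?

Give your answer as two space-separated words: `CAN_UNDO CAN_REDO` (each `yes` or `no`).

Answer: yes yes

Derivation:
After op 1 (type): buf='red' undo_depth=1 redo_depth=0
After op 2 (type): buf='redup' undo_depth=2 redo_depth=0
After op 3 (undo): buf='red' undo_depth=1 redo_depth=1
After op 4 (delete): buf='re' undo_depth=2 redo_depth=0
After op 5 (type): buf='requx' undo_depth=3 redo_depth=0
After op 6 (undo): buf='re' undo_depth=2 redo_depth=1
After op 7 (undo): buf='red' undo_depth=1 redo_depth=2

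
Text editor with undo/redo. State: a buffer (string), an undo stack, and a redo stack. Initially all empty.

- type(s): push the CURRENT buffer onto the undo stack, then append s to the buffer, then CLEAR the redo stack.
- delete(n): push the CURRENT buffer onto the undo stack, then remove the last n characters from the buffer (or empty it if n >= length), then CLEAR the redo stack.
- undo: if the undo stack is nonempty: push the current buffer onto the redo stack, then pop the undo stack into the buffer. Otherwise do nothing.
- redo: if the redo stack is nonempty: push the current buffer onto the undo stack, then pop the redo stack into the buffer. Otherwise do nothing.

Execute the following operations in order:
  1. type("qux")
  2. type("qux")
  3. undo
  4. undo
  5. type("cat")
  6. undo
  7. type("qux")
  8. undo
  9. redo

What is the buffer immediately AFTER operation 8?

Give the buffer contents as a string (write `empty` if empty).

Answer: empty

Derivation:
After op 1 (type): buf='qux' undo_depth=1 redo_depth=0
After op 2 (type): buf='quxqux' undo_depth=2 redo_depth=0
After op 3 (undo): buf='qux' undo_depth=1 redo_depth=1
After op 4 (undo): buf='(empty)' undo_depth=0 redo_depth=2
After op 5 (type): buf='cat' undo_depth=1 redo_depth=0
After op 6 (undo): buf='(empty)' undo_depth=0 redo_depth=1
After op 7 (type): buf='qux' undo_depth=1 redo_depth=0
After op 8 (undo): buf='(empty)' undo_depth=0 redo_depth=1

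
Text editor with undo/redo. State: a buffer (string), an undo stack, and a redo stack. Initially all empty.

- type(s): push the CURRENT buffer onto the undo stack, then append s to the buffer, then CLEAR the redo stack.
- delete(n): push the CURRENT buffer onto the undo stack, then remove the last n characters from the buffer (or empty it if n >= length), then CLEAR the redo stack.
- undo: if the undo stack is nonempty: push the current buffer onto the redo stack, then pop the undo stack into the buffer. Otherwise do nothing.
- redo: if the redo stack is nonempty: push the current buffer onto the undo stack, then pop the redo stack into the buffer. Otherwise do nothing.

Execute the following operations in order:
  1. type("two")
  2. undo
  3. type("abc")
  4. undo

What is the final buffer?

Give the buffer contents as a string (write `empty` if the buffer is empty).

Answer: empty

Derivation:
After op 1 (type): buf='two' undo_depth=1 redo_depth=0
After op 2 (undo): buf='(empty)' undo_depth=0 redo_depth=1
After op 3 (type): buf='abc' undo_depth=1 redo_depth=0
After op 4 (undo): buf='(empty)' undo_depth=0 redo_depth=1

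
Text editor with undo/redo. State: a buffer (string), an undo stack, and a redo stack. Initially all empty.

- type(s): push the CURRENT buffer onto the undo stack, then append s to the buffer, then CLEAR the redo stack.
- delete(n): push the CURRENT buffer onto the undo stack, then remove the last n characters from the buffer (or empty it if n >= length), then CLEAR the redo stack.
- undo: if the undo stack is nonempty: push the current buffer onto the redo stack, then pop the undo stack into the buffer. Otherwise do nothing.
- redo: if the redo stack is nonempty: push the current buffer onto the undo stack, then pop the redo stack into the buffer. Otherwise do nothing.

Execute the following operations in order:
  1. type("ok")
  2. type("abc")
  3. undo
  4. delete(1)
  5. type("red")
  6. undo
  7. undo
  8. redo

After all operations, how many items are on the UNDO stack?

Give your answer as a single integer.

After op 1 (type): buf='ok' undo_depth=1 redo_depth=0
After op 2 (type): buf='okabc' undo_depth=2 redo_depth=0
After op 3 (undo): buf='ok' undo_depth=1 redo_depth=1
After op 4 (delete): buf='o' undo_depth=2 redo_depth=0
After op 5 (type): buf='ored' undo_depth=3 redo_depth=0
After op 6 (undo): buf='o' undo_depth=2 redo_depth=1
After op 7 (undo): buf='ok' undo_depth=1 redo_depth=2
After op 8 (redo): buf='o' undo_depth=2 redo_depth=1

Answer: 2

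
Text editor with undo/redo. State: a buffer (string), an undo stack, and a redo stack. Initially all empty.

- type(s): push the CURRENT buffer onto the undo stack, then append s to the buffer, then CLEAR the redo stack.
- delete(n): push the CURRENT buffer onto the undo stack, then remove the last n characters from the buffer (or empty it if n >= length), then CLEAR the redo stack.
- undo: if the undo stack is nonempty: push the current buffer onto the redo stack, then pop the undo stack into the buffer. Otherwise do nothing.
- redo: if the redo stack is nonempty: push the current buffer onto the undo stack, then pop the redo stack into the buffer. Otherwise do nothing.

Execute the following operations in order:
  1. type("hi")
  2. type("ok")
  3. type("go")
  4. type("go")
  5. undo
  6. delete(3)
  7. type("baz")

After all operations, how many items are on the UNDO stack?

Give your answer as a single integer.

Answer: 5

Derivation:
After op 1 (type): buf='hi' undo_depth=1 redo_depth=0
After op 2 (type): buf='hiok' undo_depth=2 redo_depth=0
After op 3 (type): buf='hiokgo' undo_depth=3 redo_depth=0
After op 4 (type): buf='hiokgogo' undo_depth=4 redo_depth=0
After op 5 (undo): buf='hiokgo' undo_depth=3 redo_depth=1
After op 6 (delete): buf='hio' undo_depth=4 redo_depth=0
After op 7 (type): buf='hiobaz' undo_depth=5 redo_depth=0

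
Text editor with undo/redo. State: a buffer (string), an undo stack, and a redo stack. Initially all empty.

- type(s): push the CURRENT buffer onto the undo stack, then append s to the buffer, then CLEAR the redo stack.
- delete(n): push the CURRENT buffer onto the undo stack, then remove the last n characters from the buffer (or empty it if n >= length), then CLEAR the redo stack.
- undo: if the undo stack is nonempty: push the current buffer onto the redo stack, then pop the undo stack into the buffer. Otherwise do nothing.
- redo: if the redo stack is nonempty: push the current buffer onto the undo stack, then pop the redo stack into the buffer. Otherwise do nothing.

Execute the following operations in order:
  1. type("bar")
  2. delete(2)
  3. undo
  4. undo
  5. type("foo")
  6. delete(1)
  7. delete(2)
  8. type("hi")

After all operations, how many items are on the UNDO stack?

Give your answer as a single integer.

After op 1 (type): buf='bar' undo_depth=1 redo_depth=0
After op 2 (delete): buf='b' undo_depth=2 redo_depth=0
After op 3 (undo): buf='bar' undo_depth=1 redo_depth=1
After op 4 (undo): buf='(empty)' undo_depth=0 redo_depth=2
After op 5 (type): buf='foo' undo_depth=1 redo_depth=0
After op 6 (delete): buf='fo' undo_depth=2 redo_depth=0
After op 7 (delete): buf='(empty)' undo_depth=3 redo_depth=0
After op 8 (type): buf='hi' undo_depth=4 redo_depth=0

Answer: 4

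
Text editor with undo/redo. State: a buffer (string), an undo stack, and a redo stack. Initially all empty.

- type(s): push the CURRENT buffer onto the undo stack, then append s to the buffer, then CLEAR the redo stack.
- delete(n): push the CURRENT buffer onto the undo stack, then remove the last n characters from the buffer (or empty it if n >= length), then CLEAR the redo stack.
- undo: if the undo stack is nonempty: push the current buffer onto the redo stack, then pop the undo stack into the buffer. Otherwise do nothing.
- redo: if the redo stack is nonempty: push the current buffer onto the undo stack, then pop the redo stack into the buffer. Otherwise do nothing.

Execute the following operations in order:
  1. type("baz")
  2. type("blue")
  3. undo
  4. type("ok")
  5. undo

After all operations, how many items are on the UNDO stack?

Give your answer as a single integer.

After op 1 (type): buf='baz' undo_depth=1 redo_depth=0
After op 2 (type): buf='bazblue' undo_depth=2 redo_depth=0
After op 3 (undo): buf='baz' undo_depth=1 redo_depth=1
After op 4 (type): buf='bazok' undo_depth=2 redo_depth=0
After op 5 (undo): buf='baz' undo_depth=1 redo_depth=1

Answer: 1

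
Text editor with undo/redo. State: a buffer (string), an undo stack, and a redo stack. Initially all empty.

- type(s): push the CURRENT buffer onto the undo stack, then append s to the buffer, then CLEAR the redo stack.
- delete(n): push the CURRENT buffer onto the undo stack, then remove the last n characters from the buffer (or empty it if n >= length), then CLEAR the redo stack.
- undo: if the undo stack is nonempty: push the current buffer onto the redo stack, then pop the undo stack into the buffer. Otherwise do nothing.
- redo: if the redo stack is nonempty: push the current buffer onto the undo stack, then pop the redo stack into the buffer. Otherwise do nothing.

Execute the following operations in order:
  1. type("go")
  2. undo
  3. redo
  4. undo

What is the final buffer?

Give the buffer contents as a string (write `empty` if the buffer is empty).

After op 1 (type): buf='go' undo_depth=1 redo_depth=0
After op 2 (undo): buf='(empty)' undo_depth=0 redo_depth=1
After op 3 (redo): buf='go' undo_depth=1 redo_depth=0
After op 4 (undo): buf='(empty)' undo_depth=0 redo_depth=1

Answer: empty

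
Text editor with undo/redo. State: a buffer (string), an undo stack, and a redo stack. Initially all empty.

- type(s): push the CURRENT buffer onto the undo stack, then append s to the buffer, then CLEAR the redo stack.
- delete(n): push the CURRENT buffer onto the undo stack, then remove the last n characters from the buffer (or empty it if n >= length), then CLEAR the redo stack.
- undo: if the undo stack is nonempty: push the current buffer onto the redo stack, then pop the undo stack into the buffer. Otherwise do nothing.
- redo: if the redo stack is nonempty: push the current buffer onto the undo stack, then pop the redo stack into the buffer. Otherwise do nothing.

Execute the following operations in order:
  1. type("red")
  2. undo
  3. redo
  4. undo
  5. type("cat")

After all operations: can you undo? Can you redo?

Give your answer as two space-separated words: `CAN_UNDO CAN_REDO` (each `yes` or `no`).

Answer: yes no

Derivation:
After op 1 (type): buf='red' undo_depth=1 redo_depth=0
After op 2 (undo): buf='(empty)' undo_depth=0 redo_depth=1
After op 3 (redo): buf='red' undo_depth=1 redo_depth=0
After op 4 (undo): buf='(empty)' undo_depth=0 redo_depth=1
After op 5 (type): buf='cat' undo_depth=1 redo_depth=0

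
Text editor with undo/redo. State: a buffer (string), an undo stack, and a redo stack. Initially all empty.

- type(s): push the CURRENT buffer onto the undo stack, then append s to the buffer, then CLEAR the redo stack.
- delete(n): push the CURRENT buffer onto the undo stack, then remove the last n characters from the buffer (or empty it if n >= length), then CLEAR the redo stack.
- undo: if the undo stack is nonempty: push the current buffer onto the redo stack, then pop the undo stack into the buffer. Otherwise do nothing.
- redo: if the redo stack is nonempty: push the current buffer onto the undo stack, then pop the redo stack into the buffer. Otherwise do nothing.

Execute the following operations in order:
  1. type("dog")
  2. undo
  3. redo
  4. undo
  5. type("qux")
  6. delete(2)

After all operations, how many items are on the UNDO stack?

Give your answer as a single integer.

Answer: 2

Derivation:
After op 1 (type): buf='dog' undo_depth=1 redo_depth=0
After op 2 (undo): buf='(empty)' undo_depth=0 redo_depth=1
After op 3 (redo): buf='dog' undo_depth=1 redo_depth=0
After op 4 (undo): buf='(empty)' undo_depth=0 redo_depth=1
After op 5 (type): buf='qux' undo_depth=1 redo_depth=0
After op 6 (delete): buf='q' undo_depth=2 redo_depth=0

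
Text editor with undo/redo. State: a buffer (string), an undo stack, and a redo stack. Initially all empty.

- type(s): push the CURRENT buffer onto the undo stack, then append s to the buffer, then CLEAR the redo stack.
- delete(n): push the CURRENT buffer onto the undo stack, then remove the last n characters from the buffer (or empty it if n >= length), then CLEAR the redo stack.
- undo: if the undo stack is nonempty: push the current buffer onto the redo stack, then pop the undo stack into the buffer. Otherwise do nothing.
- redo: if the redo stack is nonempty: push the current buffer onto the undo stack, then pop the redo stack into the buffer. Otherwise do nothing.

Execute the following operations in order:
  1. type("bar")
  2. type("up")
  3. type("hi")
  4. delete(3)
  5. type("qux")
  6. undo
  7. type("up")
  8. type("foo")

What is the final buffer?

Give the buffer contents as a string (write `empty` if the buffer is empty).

After op 1 (type): buf='bar' undo_depth=1 redo_depth=0
After op 2 (type): buf='barup' undo_depth=2 redo_depth=0
After op 3 (type): buf='baruphi' undo_depth=3 redo_depth=0
After op 4 (delete): buf='baru' undo_depth=4 redo_depth=0
After op 5 (type): buf='baruqux' undo_depth=5 redo_depth=0
After op 6 (undo): buf='baru' undo_depth=4 redo_depth=1
After op 7 (type): buf='baruup' undo_depth=5 redo_depth=0
After op 8 (type): buf='baruupfoo' undo_depth=6 redo_depth=0

Answer: baruupfoo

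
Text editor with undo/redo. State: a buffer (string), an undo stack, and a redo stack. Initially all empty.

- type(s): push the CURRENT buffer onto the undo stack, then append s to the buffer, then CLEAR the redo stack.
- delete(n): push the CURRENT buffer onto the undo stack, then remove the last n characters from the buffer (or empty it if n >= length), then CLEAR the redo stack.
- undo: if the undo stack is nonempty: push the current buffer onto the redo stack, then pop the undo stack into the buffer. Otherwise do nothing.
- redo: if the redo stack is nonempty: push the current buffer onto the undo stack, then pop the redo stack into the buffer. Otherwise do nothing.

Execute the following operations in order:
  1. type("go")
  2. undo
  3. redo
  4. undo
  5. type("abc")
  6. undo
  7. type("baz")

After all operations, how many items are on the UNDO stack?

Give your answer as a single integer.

After op 1 (type): buf='go' undo_depth=1 redo_depth=0
After op 2 (undo): buf='(empty)' undo_depth=0 redo_depth=1
After op 3 (redo): buf='go' undo_depth=1 redo_depth=0
After op 4 (undo): buf='(empty)' undo_depth=0 redo_depth=1
After op 5 (type): buf='abc' undo_depth=1 redo_depth=0
After op 6 (undo): buf='(empty)' undo_depth=0 redo_depth=1
After op 7 (type): buf='baz' undo_depth=1 redo_depth=0

Answer: 1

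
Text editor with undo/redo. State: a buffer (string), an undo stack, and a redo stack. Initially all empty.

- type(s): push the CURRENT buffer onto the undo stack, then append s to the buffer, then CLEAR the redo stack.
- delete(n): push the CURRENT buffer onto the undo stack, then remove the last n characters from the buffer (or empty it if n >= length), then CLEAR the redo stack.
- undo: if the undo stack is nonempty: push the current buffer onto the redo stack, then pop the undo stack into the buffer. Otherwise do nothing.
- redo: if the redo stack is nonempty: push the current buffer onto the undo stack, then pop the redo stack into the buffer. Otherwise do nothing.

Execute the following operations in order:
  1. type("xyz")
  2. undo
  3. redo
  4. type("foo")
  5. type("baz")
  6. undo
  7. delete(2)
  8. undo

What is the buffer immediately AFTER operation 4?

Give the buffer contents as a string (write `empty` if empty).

After op 1 (type): buf='xyz' undo_depth=1 redo_depth=0
After op 2 (undo): buf='(empty)' undo_depth=0 redo_depth=1
After op 3 (redo): buf='xyz' undo_depth=1 redo_depth=0
After op 4 (type): buf='xyzfoo' undo_depth=2 redo_depth=0

Answer: xyzfoo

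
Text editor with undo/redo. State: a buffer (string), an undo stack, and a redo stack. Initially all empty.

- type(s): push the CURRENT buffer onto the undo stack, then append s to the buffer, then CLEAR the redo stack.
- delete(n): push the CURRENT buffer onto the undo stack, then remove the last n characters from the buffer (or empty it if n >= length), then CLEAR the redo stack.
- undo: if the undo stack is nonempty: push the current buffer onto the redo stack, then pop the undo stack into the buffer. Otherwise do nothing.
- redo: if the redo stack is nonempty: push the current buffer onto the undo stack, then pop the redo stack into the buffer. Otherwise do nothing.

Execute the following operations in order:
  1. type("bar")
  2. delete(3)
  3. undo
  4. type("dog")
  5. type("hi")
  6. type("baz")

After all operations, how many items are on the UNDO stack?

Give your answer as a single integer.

Answer: 4

Derivation:
After op 1 (type): buf='bar' undo_depth=1 redo_depth=0
After op 2 (delete): buf='(empty)' undo_depth=2 redo_depth=0
After op 3 (undo): buf='bar' undo_depth=1 redo_depth=1
After op 4 (type): buf='bardog' undo_depth=2 redo_depth=0
After op 5 (type): buf='bardoghi' undo_depth=3 redo_depth=0
After op 6 (type): buf='bardoghibaz' undo_depth=4 redo_depth=0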